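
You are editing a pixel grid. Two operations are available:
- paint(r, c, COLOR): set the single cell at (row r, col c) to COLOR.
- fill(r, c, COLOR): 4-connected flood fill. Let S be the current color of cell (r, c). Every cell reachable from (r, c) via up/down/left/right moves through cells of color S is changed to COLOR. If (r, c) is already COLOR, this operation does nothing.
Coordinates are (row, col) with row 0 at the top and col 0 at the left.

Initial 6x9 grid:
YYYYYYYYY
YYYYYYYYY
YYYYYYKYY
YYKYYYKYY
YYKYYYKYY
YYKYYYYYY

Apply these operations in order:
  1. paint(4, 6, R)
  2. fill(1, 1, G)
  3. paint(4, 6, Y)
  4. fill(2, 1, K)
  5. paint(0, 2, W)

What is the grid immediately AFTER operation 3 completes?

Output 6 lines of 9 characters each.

After op 1 paint(4,6,R):
YYYYYYYYY
YYYYYYYYY
YYYYYYKYY
YYKYYYKYY
YYKYYYRYY
YYKYYYYYY
After op 2 fill(1,1,G) [48 cells changed]:
GGGGGGGGG
GGGGGGGGG
GGGGGGKGG
GGKGGGKGG
GGKGGGRGG
GGKGGGGGG
After op 3 paint(4,6,Y):
GGGGGGGGG
GGGGGGGGG
GGGGGGKGG
GGKGGGKGG
GGKGGGYGG
GGKGGGGGG

Answer: GGGGGGGGG
GGGGGGGGG
GGGGGGKGG
GGKGGGKGG
GGKGGGYGG
GGKGGGGGG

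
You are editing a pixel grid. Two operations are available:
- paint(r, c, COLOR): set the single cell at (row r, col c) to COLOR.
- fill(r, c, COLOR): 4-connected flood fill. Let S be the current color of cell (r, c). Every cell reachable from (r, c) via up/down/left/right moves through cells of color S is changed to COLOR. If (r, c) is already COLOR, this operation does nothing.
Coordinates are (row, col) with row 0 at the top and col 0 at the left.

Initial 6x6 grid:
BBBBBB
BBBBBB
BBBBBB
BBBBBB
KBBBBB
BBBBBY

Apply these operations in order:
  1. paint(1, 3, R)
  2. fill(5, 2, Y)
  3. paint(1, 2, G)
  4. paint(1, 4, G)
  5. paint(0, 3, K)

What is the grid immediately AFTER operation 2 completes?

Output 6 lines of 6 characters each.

Answer: YYYYYY
YYYRYY
YYYYYY
YYYYYY
KYYYYY
YYYYYY

Derivation:
After op 1 paint(1,3,R):
BBBBBB
BBBRBB
BBBBBB
BBBBBB
KBBBBB
BBBBBY
After op 2 fill(5,2,Y) [33 cells changed]:
YYYYYY
YYYRYY
YYYYYY
YYYYYY
KYYYYY
YYYYYY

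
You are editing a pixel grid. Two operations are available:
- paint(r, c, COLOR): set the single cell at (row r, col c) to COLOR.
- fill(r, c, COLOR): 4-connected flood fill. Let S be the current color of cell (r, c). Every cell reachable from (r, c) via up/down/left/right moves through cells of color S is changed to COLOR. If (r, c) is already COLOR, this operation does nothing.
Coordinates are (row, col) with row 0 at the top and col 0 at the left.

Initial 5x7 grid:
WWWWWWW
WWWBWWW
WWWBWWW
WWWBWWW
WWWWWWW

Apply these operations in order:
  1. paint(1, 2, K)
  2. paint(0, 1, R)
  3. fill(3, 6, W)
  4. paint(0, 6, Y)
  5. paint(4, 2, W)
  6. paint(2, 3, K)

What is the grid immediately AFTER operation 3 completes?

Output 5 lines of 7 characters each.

After op 1 paint(1,2,K):
WWWWWWW
WWKBWWW
WWWBWWW
WWWBWWW
WWWWWWW
After op 2 paint(0,1,R):
WRWWWWW
WWKBWWW
WWWBWWW
WWWBWWW
WWWWWWW
After op 3 fill(3,6,W) [0 cells changed]:
WRWWWWW
WWKBWWW
WWWBWWW
WWWBWWW
WWWWWWW

Answer: WRWWWWW
WWKBWWW
WWWBWWW
WWWBWWW
WWWWWWW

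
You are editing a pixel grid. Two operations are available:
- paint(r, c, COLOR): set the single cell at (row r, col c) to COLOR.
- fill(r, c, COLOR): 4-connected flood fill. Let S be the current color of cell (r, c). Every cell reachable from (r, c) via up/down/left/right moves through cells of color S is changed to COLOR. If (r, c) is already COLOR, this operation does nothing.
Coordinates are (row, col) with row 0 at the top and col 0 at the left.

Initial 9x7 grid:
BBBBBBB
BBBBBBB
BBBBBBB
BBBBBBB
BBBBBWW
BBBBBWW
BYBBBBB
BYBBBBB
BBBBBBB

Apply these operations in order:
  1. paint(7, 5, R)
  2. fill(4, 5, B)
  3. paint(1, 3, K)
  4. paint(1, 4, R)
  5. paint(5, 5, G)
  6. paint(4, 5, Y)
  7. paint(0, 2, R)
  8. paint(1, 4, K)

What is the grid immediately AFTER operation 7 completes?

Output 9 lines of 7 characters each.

After op 1 paint(7,5,R):
BBBBBBB
BBBBBBB
BBBBBBB
BBBBBBB
BBBBBWW
BBBBBWW
BYBBBBB
BYBBBRB
BBBBBBB
After op 2 fill(4,5,B) [4 cells changed]:
BBBBBBB
BBBBBBB
BBBBBBB
BBBBBBB
BBBBBBB
BBBBBBB
BYBBBBB
BYBBBRB
BBBBBBB
After op 3 paint(1,3,K):
BBBBBBB
BBBKBBB
BBBBBBB
BBBBBBB
BBBBBBB
BBBBBBB
BYBBBBB
BYBBBRB
BBBBBBB
After op 4 paint(1,4,R):
BBBBBBB
BBBKRBB
BBBBBBB
BBBBBBB
BBBBBBB
BBBBBBB
BYBBBBB
BYBBBRB
BBBBBBB
After op 5 paint(5,5,G):
BBBBBBB
BBBKRBB
BBBBBBB
BBBBBBB
BBBBBBB
BBBBBGB
BYBBBBB
BYBBBRB
BBBBBBB
After op 6 paint(4,5,Y):
BBBBBBB
BBBKRBB
BBBBBBB
BBBBBBB
BBBBBYB
BBBBBGB
BYBBBBB
BYBBBRB
BBBBBBB
After op 7 paint(0,2,R):
BBRBBBB
BBBKRBB
BBBBBBB
BBBBBBB
BBBBBYB
BBBBBGB
BYBBBBB
BYBBBRB
BBBBBBB

Answer: BBRBBBB
BBBKRBB
BBBBBBB
BBBBBBB
BBBBBYB
BBBBBGB
BYBBBBB
BYBBBRB
BBBBBBB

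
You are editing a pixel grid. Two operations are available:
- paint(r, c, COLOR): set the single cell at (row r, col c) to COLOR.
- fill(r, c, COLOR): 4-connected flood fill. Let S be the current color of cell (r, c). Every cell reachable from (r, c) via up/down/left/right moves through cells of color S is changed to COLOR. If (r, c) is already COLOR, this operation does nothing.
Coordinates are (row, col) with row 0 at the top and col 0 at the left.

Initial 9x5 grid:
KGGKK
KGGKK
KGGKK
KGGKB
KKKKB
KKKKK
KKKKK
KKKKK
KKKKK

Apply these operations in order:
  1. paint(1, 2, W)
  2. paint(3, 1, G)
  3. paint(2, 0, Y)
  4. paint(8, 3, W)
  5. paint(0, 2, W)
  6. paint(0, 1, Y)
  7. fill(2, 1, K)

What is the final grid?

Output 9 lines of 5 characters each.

Answer: KYWKK
KKWKK
YKKKK
KKKKB
KKKKB
KKKKK
KKKKK
KKKKK
KKKWK

Derivation:
After op 1 paint(1,2,W):
KGGKK
KGWKK
KGGKK
KGGKB
KKKKB
KKKKK
KKKKK
KKKKK
KKKKK
After op 2 paint(3,1,G):
KGGKK
KGWKK
KGGKK
KGGKB
KKKKB
KKKKK
KKKKK
KKKKK
KKKKK
After op 3 paint(2,0,Y):
KGGKK
KGWKK
YGGKK
KGGKB
KKKKB
KKKKK
KKKKK
KKKKK
KKKKK
After op 4 paint(8,3,W):
KGGKK
KGWKK
YGGKK
KGGKB
KKKKB
KKKKK
KKKKK
KKKKK
KKKWK
After op 5 paint(0,2,W):
KGWKK
KGWKK
YGGKK
KGGKB
KKKKB
KKKKK
KKKKK
KKKKK
KKKWK
After op 6 paint(0,1,Y):
KYWKK
KGWKK
YGGKK
KGGKB
KKKKB
KKKKK
KKKKK
KKKKK
KKKWK
After op 7 fill(2,1,K) [5 cells changed]:
KYWKK
KKWKK
YKKKK
KKKKB
KKKKB
KKKKK
KKKKK
KKKKK
KKKWK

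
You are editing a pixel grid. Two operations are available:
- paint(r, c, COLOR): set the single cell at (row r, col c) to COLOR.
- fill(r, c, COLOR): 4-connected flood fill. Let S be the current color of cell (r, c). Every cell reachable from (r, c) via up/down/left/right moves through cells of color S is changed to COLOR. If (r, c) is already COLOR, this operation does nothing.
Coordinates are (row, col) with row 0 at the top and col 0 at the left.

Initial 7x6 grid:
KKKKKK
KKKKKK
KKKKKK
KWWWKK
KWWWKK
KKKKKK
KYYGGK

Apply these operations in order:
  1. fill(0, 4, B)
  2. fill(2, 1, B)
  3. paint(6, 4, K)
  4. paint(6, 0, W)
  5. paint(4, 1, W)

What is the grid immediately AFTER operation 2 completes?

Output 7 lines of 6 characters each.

After op 1 fill(0,4,B) [32 cells changed]:
BBBBBB
BBBBBB
BBBBBB
BWWWBB
BWWWBB
BBBBBB
BYYGGB
After op 2 fill(2,1,B) [0 cells changed]:
BBBBBB
BBBBBB
BBBBBB
BWWWBB
BWWWBB
BBBBBB
BYYGGB

Answer: BBBBBB
BBBBBB
BBBBBB
BWWWBB
BWWWBB
BBBBBB
BYYGGB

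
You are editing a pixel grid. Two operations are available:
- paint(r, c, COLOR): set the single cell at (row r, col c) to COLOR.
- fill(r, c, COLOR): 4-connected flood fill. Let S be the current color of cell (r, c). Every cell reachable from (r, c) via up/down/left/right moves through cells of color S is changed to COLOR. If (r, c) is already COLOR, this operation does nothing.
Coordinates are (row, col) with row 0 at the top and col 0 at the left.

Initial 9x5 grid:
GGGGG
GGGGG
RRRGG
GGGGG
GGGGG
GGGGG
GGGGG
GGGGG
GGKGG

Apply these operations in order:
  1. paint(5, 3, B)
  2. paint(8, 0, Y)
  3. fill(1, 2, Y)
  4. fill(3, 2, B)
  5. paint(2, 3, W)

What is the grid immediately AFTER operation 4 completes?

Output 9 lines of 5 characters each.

Answer: BBBBB
BBBBB
RRRBB
BBBBB
BBBBB
BBBBB
BBBBB
BBBBB
BBKBB

Derivation:
After op 1 paint(5,3,B):
GGGGG
GGGGG
RRRGG
GGGGG
GGGGG
GGGBG
GGGGG
GGGGG
GGKGG
After op 2 paint(8,0,Y):
GGGGG
GGGGG
RRRGG
GGGGG
GGGGG
GGGBG
GGGGG
GGGGG
YGKGG
After op 3 fill(1,2,Y) [39 cells changed]:
YYYYY
YYYYY
RRRYY
YYYYY
YYYYY
YYYBY
YYYYY
YYYYY
YYKYY
After op 4 fill(3,2,B) [40 cells changed]:
BBBBB
BBBBB
RRRBB
BBBBB
BBBBB
BBBBB
BBBBB
BBBBB
BBKBB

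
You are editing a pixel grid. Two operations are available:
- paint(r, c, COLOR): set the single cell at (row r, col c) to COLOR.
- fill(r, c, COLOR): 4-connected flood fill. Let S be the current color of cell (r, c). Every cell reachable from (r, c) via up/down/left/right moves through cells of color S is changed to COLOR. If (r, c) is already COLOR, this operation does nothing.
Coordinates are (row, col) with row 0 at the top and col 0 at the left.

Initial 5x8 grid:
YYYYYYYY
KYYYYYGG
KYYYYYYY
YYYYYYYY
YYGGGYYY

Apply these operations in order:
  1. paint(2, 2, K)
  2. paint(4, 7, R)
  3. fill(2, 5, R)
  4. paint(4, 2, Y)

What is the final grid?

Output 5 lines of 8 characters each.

After op 1 paint(2,2,K):
YYYYYYYY
KYYYYYGG
KYKYYYYY
YYYYYYYY
YYGGGYYY
After op 2 paint(4,7,R):
YYYYYYYY
KYYYYYGG
KYKYYYYY
YYYYYYYY
YYGGGYYR
After op 3 fill(2,5,R) [31 cells changed]:
RRRRRRRR
KRRRRRGG
KRKRRRRR
RRRRRRRR
RRGGGRRR
After op 4 paint(4,2,Y):
RRRRRRRR
KRRRRRGG
KRKRRRRR
RRRRRRRR
RRYGGRRR

Answer: RRRRRRRR
KRRRRRGG
KRKRRRRR
RRRRRRRR
RRYGGRRR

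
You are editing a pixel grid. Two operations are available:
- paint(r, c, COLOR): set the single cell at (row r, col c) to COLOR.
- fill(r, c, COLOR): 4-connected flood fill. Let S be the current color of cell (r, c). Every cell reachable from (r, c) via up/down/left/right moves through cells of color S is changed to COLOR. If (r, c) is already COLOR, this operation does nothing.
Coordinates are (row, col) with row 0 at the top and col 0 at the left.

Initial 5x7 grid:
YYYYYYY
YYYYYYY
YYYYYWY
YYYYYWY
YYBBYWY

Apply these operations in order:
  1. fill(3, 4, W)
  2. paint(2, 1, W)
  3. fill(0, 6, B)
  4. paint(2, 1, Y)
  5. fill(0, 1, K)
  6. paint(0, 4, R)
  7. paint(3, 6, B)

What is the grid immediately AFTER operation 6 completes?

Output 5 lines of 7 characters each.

After op 1 fill(3,4,W) [30 cells changed]:
WWWWWWW
WWWWWWW
WWWWWWW
WWWWWWW
WWBBWWW
After op 2 paint(2,1,W):
WWWWWWW
WWWWWWW
WWWWWWW
WWWWWWW
WWBBWWW
After op 3 fill(0,6,B) [33 cells changed]:
BBBBBBB
BBBBBBB
BBBBBBB
BBBBBBB
BBBBBBB
After op 4 paint(2,1,Y):
BBBBBBB
BBBBBBB
BYBBBBB
BBBBBBB
BBBBBBB
After op 5 fill(0,1,K) [34 cells changed]:
KKKKKKK
KKKKKKK
KYKKKKK
KKKKKKK
KKKKKKK
After op 6 paint(0,4,R):
KKKKRKK
KKKKKKK
KYKKKKK
KKKKKKK
KKKKKKK

Answer: KKKKRKK
KKKKKKK
KYKKKKK
KKKKKKK
KKKKKKK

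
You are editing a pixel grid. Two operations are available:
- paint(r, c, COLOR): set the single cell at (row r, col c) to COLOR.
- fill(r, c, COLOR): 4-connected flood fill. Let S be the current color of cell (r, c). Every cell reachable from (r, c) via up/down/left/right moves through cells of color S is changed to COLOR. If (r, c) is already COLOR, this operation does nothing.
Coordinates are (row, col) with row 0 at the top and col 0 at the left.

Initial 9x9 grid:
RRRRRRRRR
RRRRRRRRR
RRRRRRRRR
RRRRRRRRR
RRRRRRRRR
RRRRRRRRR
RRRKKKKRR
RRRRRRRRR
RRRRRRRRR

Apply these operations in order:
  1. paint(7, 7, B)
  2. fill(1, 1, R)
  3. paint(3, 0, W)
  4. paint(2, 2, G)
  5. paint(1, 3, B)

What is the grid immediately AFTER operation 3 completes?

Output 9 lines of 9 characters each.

Answer: RRRRRRRRR
RRRRRRRRR
RRRRRRRRR
WRRRRRRRR
RRRRRRRRR
RRRRRRRRR
RRRKKKKRR
RRRRRRRBR
RRRRRRRRR

Derivation:
After op 1 paint(7,7,B):
RRRRRRRRR
RRRRRRRRR
RRRRRRRRR
RRRRRRRRR
RRRRRRRRR
RRRRRRRRR
RRRKKKKRR
RRRRRRRBR
RRRRRRRRR
After op 2 fill(1,1,R) [0 cells changed]:
RRRRRRRRR
RRRRRRRRR
RRRRRRRRR
RRRRRRRRR
RRRRRRRRR
RRRRRRRRR
RRRKKKKRR
RRRRRRRBR
RRRRRRRRR
After op 3 paint(3,0,W):
RRRRRRRRR
RRRRRRRRR
RRRRRRRRR
WRRRRRRRR
RRRRRRRRR
RRRRRRRRR
RRRKKKKRR
RRRRRRRBR
RRRRRRRRR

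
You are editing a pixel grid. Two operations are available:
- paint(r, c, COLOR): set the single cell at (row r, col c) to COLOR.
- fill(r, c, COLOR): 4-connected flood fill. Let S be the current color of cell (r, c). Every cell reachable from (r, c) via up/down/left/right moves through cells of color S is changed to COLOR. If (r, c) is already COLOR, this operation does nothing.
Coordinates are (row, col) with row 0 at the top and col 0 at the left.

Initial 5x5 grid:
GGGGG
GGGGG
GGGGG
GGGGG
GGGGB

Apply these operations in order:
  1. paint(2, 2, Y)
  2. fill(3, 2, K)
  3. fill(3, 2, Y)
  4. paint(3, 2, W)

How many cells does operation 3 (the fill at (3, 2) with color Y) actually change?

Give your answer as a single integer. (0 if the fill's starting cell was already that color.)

Answer: 23

Derivation:
After op 1 paint(2,2,Y):
GGGGG
GGGGG
GGYGG
GGGGG
GGGGB
After op 2 fill(3,2,K) [23 cells changed]:
KKKKK
KKKKK
KKYKK
KKKKK
KKKKB
After op 3 fill(3,2,Y) [23 cells changed]:
YYYYY
YYYYY
YYYYY
YYYYY
YYYYB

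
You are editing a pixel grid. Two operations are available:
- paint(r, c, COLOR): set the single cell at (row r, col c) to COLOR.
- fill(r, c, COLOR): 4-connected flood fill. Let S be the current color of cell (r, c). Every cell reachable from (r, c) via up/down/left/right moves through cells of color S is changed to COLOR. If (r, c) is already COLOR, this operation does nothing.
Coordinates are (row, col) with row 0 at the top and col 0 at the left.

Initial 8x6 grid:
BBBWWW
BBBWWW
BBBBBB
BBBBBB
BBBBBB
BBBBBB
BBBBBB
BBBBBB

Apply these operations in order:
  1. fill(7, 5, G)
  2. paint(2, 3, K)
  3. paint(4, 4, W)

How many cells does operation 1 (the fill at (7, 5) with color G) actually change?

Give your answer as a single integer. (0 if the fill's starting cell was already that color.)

Answer: 42

Derivation:
After op 1 fill(7,5,G) [42 cells changed]:
GGGWWW
GGGWWW
GGGGGG
GGGGGG
GGGGGG
GGGGGG
GGGGGG
GGGGGG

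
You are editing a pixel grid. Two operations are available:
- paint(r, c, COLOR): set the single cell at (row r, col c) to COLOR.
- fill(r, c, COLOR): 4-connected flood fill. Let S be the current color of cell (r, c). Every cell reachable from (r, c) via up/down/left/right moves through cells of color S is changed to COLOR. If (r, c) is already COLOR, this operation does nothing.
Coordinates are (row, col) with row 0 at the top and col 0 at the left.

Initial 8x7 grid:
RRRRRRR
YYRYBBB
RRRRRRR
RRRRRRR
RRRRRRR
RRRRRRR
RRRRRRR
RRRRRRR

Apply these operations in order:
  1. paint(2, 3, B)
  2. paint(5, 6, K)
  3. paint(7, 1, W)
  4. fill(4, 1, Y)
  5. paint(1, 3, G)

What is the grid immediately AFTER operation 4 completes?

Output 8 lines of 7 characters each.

Answer: YYYYYYY
YYYYBBB
YYYBYYY
YYYYYYY
YYYYYYY
YYYYYYK
YYYYYYY
YWYYYYY

Derivation:
After op 1 paint(2,3,B):
RRRRRRR
YYRYBBB
RRRBRRR
RRRRRRR
RRRRRRR
RRRRRRR
RRRRRRR
RRRRRRR
After op 2 paint(5,6,K):
RRRRRRR
YYRYBBB
RRRBRRR
RRRRRRR
RRRRRRR
RRRRRRK
RRRRRRR
RRRRRRR
After op 3 paint(7,1,W):
RRRRRRR
YYRYBBB
RRRBRRR
RRRRRRR
RRRRRRR
RRRRRRK
RRRRRRR
RWRRRRR
After op 4 fill(4,1,Y) [47 cells changed]:
YYYYYYY
YYYYBBB
YYYBYYY
YYYYYYY
YYYYYYY
YYYYYYK
YYYYYYY
YWYYYYY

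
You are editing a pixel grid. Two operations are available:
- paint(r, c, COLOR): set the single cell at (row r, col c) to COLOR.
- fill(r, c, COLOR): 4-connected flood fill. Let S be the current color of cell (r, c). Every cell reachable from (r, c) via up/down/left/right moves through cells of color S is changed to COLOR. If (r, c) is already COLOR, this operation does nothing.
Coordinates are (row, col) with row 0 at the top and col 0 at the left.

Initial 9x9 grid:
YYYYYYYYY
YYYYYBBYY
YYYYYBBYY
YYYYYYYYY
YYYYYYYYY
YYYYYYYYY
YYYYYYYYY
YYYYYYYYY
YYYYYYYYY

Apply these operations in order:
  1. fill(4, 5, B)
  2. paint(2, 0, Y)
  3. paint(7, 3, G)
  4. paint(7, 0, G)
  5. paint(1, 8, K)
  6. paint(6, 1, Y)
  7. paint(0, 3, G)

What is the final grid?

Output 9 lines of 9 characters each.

After op 1 fill(4,5,B) [77 cells changed]:
BBBBBBBBB
BBBBBBBBB
BBBBBBBBB
BBBBBBBBB
BBBBBBBBB
BBBBBBBBB
BBBBBBBBB
BBBBBBBBB
BBBBBBBBB
After op 2 paint(2,0,Y):
BBBBBBBBB
BBBBBBBBB
YBBBBBBBB
BBBBBBBBB
BBBBBBBBB
BBBBBBBBB
BBBBBBBBB
BBBBBBBBB
BBBBBBBBB
After op 3 paint(7,3,G):
BBBBBBBBB
BBBBBBBBB
YBBBBBBBB
BBBBBBBBB
BBBBBBBBB
BBBBBBBBB
BBBBBBBBB
BBBGBBBBB
BBBBBBBBB
After op 4 paint(7,0,G):
BBBBBBBBB
BBBBBBBBB
YBBBBBBBB
BBBBBBBBB
BBBBBBBBB
BBBBBBBBB
BBBBBBBBB
GBBGBBBBB
BBBBBBBBB
After op 5 paint(1,8,K):
BBBBBBBBB
BBBBBBBBK
YBBBBBBBB
BBBBBBBBB
BBBBBBBBB
BBBBBBBBB
BBBBBBBBB
GBBGBBBBB
BBBBBBBBB
After op 6 paint(6,1,Y):
BBBBBBBBB
BBBBBBBBK
YBBBBBBBB
BBBBBBBBB
BBBBBBBBB
BBBBBBBBB
BYBBBBBBB
GBBGBBBBB
BBBBBBBBB
After op 7 paint(0,3,G):
BBBGBBBBB
BBBBBBBBK
YBBBBBBBB
BBBBBBBBB
BBBBBBBBB
BBBBBBBBB
BYBBBBBBB
GBBGBBBBB
BBBBBBBBB

Answer: BBBGBBBBB
BBBBBBBBK
YBBBBBBBB
BBBBBBBBB
BBBBBBBBB
BBBBBBBBB
BYBBBBBBB
GBBGBBBBB
BBBBBBBBB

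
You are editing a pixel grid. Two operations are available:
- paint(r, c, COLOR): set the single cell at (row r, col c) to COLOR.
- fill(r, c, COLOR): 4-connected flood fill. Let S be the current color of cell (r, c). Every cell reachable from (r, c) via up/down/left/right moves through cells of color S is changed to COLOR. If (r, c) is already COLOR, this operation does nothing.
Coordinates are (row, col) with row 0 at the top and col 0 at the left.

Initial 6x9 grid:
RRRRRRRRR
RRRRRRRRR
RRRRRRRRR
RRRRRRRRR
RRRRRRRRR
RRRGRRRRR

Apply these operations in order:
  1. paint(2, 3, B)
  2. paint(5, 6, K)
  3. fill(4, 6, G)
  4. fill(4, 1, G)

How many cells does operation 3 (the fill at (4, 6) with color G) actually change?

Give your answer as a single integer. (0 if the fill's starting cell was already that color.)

After op 1 paint(2,3,B):
RRRRRRRRR
RRRRRRRRR
RRRBRRRRR
RRRRRRRRR
RRRRRRRRR
RRRGRRRRR
After op 2 paint(5,6,K):
RRRRRRRRR
RRRRRRRRR
RRRBRRRRR
RRRRRRRRR
RRRRRRRRR
RRRGRRKRR
After op 3 fill(4,6,G) [51 cells changed]:
GGGGGGGGG
GGGGGGGGG
GGGBGGGGG
GGGGGGGGG
GGGGGGGGG
GGGGGGKGG

Answer: 51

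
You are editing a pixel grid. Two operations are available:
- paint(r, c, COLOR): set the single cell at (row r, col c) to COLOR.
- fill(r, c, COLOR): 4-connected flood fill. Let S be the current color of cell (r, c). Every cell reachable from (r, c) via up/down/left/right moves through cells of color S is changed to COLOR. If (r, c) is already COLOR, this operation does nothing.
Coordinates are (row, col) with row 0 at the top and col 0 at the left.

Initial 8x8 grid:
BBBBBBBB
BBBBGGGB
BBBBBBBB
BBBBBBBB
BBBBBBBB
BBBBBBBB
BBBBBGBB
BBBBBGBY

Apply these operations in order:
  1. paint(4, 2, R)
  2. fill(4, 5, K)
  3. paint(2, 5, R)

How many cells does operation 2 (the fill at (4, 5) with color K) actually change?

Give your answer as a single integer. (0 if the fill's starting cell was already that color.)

After op 1 paint(4,2,R):
BBBBBBBB
BBBBGGGB
BBBBBBBB
BBBBBBBB
BBRBBBBB
BBBBBBBB
BBBBBGBB
BBBBBGBY
After op 2 fill(4,5,K) [57 cells changed]:
KKKKKKKK
KKKKGGGK
KKKKKKKK
KKKKKKKK
KKRKKKKK
KKKKKKKK
KKKKKGKK
KKKKKGKY

Answer: 57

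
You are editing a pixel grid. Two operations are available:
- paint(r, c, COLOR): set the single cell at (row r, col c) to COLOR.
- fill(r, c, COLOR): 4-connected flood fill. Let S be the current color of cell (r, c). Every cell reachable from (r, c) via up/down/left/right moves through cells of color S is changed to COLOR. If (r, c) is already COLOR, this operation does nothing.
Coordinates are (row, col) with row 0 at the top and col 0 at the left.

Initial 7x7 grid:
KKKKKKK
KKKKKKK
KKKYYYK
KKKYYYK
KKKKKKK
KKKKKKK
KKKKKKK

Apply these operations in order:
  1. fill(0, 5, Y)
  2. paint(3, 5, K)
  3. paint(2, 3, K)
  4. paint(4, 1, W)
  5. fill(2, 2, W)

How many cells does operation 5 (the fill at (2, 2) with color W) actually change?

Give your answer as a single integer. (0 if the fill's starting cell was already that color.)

After op 1 fill(0,5,Y) [43 cells changed]:
YYYYYYY
YYYYYYY
YYYYYYY
YYYYYYY
YYYYYYY
YYYYYYY
YYYYYYY
After op 2 paint(3,5,K):
YYYYYYY
YYYYYYY
YYYYYYY
YYYYYKY
YYYYYYY
YYYYYYY
YYYYYYY
After op 3 paint(2,3,K):
YYYYYYY
YYYYYYY
YYYKYYY
YYYYYKY
YYYYYYY
YYYYYYY
YYYYYYY
After op 4 paint(4,1,W):
YYYYYYY
YYYYYYY
YYYKYYY
YYYYYKY
YWYYYYY
YYYYYYY
YYYYYYY
After op 5 fill(2,2,W) [46 cells changed]:
WWWWWWW
WWWWWWW
WWWKWWW
WWWWWKW
WWWWWWW
WWWWWWW
WWWWWWW

Answer: 46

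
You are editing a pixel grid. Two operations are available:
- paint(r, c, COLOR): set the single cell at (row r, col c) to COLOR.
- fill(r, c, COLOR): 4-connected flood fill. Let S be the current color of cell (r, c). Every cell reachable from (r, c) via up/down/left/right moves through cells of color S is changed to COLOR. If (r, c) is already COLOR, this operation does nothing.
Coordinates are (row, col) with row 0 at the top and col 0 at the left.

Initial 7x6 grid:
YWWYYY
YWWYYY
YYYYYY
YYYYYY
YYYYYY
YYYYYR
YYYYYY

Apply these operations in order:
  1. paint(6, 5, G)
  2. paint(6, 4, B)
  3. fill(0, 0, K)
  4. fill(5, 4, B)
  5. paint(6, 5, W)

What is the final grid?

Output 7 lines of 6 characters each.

Answer: BWWBBB
BWWBBB
BBBBBB
BBBBBB
BBBBBB
BBBBBR
BBBBBW

Derivation:
After op 1 paint(6,5,G):
YWWYYY
YWWYYY
YYYYYY
YYYYYY
YYYYYY
YYYYYR
YYYYYG
After op 2 paint(6,4,B):
YWWYYY
YWWYYY
YYYYYY
YYYYYY
YYYYYY
YYYYYR
YYYYBG
After op 3 fill(0,0,K) [35 cells changed]:
KWWKKK
KWWKKK
KKKKKK
KKKKKK
KKKKKK
KKKKKR
KKKKBG
After op 4 fill(5,4,B) [35 cells changed]:
BWWBBB
BWWBBB
BBBBBB
BBBBBB
BBBBBB
BBBBBR
BBBBBG
After op 5 paint(6,5,W):
BWWBBB
BWWBBB
BBBBBB
BBBBBB
BBBBBB
BBBBBR
BBBBBW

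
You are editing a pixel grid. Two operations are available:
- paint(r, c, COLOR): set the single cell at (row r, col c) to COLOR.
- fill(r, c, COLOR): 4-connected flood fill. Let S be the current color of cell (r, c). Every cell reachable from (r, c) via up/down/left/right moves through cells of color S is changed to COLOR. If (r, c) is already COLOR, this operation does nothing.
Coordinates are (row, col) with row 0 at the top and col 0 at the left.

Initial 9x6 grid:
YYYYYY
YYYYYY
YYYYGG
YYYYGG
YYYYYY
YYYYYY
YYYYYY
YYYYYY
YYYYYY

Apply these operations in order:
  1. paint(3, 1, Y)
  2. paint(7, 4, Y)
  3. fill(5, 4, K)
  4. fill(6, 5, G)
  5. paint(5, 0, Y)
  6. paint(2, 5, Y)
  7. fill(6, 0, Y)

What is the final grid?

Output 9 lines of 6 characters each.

After op 1 paint(3,1,Y):
YYYYYY
YYYYYY
YYYYGG
YYYYGG
YYYYYY
YYYYYY
YYYYYY
YYYYYY
YYYYYY
After op 2 paint(7,4,Y):
YYYYYY
YYYYYY
YYYYGG
YYYYGG
YYYYYY
YYYYYY
YYYYYY
YYYYYY
YYYYYY
After op 3 fill(5,4,K) [50 cells changed]:
KKKKKK
KKKKKK
KKKKGG
KKKKGG
KKKKKK
KKKKKK
KKKKKK
KKKKKK
KKKKKK
After op 4 fill(6,5,G) [50 cells changed]:
GGGGGG
GGGGGG
GGGGGG
GGGGGG
GGGGGG
GGGGGG
GGGGGG
GGGGGG
GGGGGG
After op 5 paint(5,0,Y):
GGGGGG
GGGGGG
GGGGGG
GGGGGG
GGGGGG
YGGGGG
GGGGGG
GGGGGG
GGGGGG
After op 6 paint(2,5,Y):
GGGGGG
GGGGGG
GGGGGY
GGGGGG
GGGGGG
YGGGGG
GGGGGG
GGGGGG
GGGGGG
After op 7 fill(6,0,Y) [52 cells changed]:
YYYYYY
YYYYYY
YYYYYY
YYYYYY
YYYYYY
YYYYYY
YYYYYY
YYYYYY
YYYYYY

Answer: YYYYYY
YYYYYY
YYYYYY
YYYYYY
YYYYYY
YYYYYY
YYYYYY
YYYYYY
YYYYYY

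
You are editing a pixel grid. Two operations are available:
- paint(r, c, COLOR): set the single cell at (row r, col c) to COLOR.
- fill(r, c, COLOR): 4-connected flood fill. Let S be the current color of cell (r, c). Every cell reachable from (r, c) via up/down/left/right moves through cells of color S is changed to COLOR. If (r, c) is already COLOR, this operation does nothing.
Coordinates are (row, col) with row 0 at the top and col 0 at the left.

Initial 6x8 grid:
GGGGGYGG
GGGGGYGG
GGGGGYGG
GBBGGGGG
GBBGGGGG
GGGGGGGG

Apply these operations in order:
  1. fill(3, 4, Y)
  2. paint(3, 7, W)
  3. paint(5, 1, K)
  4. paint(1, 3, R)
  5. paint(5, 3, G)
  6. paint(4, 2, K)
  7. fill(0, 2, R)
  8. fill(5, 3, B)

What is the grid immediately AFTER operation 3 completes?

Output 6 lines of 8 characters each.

After op 1 fill(3,4,Y) [41 cells changed]:
YYYYYYYY
YYYYYYYY
YYYYYYYY
YBBYYYYY
YBBYYYYY
YYYYYYYY
After op 2 paint(3,7,W):
YYYYYYYY
YYYYYYYY
YYYYYYYY
YBBYYYYW
YBBYYYYY
YYYYYYYY
After op 3 paint(5,1,K):
YYYYYYYY
YYYYYYYY
YYYYYYYY
YBBYYYYW
YBBYYYYY
YKYYYYYY

Answer: YYYYYYYY
YYYYYYYY
YYYYYYYY
YBBYYYYW
YBBYYYYY
YKYYYYYY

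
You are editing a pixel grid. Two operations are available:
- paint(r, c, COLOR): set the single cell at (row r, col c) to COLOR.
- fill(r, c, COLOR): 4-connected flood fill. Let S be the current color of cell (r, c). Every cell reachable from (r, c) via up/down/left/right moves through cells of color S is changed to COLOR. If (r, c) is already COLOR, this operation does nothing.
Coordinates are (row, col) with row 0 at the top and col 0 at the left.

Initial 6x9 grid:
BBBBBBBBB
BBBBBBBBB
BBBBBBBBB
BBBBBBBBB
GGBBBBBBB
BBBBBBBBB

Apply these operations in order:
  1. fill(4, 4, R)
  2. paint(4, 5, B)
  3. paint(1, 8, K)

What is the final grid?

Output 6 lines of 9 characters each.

After op 1 fill(4,4,R) [52 cells changed]:
RRRRRRRRR
RRRRRRRRR
RRRRRRRRR
RRRRRRRRR
GGRRRRRRR
RRRRRRRRR
After op 2 paint(4,5,B):
RRRRRRRRR
RRRRRRRRR
RRRRRRRRR
RRRRRRRRR
GGRRRBRRR
RRRRRRRRR
After op 3 paint(1,8,K):
RRRRRRRRR
RRRRRRRRK
RRRRRRRRR
RRRRRRRRR
GGRRRBRRR
RRRRRRRRR

Answer: RRRRRRRRR
RRRRRRRRK
RRRRRRRRR
RRRRRRRRR
GGRRRBRRR
RRRRRRRRR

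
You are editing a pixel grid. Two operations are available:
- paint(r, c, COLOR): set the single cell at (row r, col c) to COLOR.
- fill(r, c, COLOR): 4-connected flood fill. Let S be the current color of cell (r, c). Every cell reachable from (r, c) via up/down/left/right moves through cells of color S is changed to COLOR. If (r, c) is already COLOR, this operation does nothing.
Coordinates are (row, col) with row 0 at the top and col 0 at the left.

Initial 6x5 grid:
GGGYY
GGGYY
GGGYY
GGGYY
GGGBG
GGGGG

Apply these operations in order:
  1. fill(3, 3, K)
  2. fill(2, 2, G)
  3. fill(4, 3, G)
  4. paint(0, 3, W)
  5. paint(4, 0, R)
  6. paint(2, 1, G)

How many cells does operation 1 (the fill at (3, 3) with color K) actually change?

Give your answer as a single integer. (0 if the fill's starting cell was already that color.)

After op 1 fill(3,3,K) [8 cells changed]:
GGGKK
GGGKK
GGGKK
GGGKK
GGGBG
GGGGG

Answer: 8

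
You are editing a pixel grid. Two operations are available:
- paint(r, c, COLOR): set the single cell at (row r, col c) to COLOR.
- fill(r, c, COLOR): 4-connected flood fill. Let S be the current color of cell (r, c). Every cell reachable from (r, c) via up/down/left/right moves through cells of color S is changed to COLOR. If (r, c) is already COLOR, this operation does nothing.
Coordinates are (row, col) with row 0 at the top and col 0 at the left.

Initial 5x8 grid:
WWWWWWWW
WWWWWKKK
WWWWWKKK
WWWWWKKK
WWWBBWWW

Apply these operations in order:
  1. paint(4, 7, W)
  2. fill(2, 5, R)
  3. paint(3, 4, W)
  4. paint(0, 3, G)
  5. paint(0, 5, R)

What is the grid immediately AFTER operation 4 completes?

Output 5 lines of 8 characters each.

Answer: WWWGWWWW
WWWWWRRR
WWWWWRRR
WWWWWRRR
WWWBBWWW

Derivation:
After op 1 paint(4,7,W):
WWWWWWWW
WWWWWKKK
WWWWWKKK
WWWWWKKK
WWWBBWWW
After op 2 fill(2,5,R) [9 cells changed]:
WWWWWWWW
WWWWWRRR
WWWWWRRR
WWWWWRRR
WWWBBWWW
After op 3 paint(3,4,W):
WWWWWWWW
WWWWWRRR
WWWWWRRR
WWWWWRRR
WWWBBWWW
After op 4 paint(0,3,G):
WWWGWWWW
WWWWWRRR
WWWWWRRR
WWWWWRRR
WWWBBWWW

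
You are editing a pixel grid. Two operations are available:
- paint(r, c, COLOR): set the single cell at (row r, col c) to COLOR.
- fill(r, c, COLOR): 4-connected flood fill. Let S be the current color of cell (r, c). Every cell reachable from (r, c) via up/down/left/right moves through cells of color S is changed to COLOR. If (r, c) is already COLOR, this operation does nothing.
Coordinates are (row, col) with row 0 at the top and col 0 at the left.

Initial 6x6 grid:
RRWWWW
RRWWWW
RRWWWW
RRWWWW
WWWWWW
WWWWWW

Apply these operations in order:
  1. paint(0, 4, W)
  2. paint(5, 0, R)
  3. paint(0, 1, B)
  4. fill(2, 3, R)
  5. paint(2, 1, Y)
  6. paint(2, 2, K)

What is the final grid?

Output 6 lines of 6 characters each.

After op 1 paint(0,4,W):
RRWWWW
RRWWWW
RRWWWW
RRWWWW
WWWWWW
WWWWWW
After op 2 paint(5,0,R):
RRWWWW
RRWWWW
RRWWWW
RRWWWW
WWWWWW
RWWWWW
After op 3 paint(0,1,B):
RBWWWW
RRWWWW
RRWWWW
RRWWWW
WWWWWW
RWWWWW
After op 4 fill(2,3,R) [27 cells changed]:
RBRRRR
RRRRRR
RRRRRR
RRRRRR
RRRRRR
RRRRRR
After op 5 paint(2,1,Y):
RBRRRR
RRRRRR
RYRRRR
RRRRRR
RRRRRR
RRRRRR
After op 6 paint(2,2,K):
RBRRRR
RRRRRR
RYKRRR
RRRRRR
RRRRRR
RRRRRR

Answer: RBRRRR
RRRRRR
RYKRRR
RRRRRR
RRRRRR
RRRRRR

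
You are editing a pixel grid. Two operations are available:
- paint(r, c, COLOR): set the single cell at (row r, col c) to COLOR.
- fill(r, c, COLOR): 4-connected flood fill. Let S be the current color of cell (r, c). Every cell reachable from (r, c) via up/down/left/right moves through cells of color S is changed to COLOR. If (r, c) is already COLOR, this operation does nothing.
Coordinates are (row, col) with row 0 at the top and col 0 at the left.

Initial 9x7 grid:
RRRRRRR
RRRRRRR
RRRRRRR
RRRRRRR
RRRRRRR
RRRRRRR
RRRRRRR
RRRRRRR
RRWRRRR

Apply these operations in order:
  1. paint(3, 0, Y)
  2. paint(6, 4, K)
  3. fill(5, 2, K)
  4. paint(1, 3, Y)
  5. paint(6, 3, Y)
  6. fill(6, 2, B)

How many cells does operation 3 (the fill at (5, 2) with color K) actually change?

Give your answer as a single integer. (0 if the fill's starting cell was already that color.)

Answer: 60

Derivation:
After op 1 paint(3,0,Y):
RRRRRRR
RRRRRRR
RRRRRRR
YRRRRRR
RRRRRRR
RRRRRRR
RRRRRRR
RRRRRRR
RRWRRRR
After op 2 paint(6,4,K):
RRRRRRR
RRRRRRR
RRRRRRR
YRRRRRR
RRRRRRR
RRRRRRR
RRRRKRR
RRRRRRR
RRWRRRR
After op 3 fill(5,2,K) [60 cells changed]:
KKKKKKK
KKKKKKK
KKKKKKK
YKKKKKK
KKKKKKK
KKKKKKK
KKKKKKK
KKKKKKK
KKWKKKK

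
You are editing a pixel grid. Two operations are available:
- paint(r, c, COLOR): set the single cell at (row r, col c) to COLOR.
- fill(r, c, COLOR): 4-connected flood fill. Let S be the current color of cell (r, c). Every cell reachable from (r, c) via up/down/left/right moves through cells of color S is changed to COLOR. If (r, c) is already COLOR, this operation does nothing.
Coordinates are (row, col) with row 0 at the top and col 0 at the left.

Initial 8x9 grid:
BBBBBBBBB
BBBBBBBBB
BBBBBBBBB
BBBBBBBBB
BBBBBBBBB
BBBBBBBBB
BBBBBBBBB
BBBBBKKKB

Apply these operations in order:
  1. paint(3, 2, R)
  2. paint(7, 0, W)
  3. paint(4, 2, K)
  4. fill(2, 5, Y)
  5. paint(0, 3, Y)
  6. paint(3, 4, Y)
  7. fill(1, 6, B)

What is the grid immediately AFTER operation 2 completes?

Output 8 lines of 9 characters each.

After op 1 paint(3,2,R):
BBBBBBBBB
BBBBBBBBB
BBBBBBBBB
BBRBBBBBB
BBBBBBBBB
BBBBBBBBB
BBBBBBBBB
BBBBBKKKB
After op 2 paint(7,0,W):
BBBBBBBBB
BBBBBBBBB
BBBBBBBBB
BBRBBBBBB
BBBBBBBBB
BBBBBBBBB
BBBBBBBBB
WBBBBKKKB

Answer: BBBBBBBBB
BBBBBBBBB
BBBBBBBBB
BBRBBBBBB
BBBBBBBBB
BBBBBBBBB
BBBBBBBBB
WBBBBKKKB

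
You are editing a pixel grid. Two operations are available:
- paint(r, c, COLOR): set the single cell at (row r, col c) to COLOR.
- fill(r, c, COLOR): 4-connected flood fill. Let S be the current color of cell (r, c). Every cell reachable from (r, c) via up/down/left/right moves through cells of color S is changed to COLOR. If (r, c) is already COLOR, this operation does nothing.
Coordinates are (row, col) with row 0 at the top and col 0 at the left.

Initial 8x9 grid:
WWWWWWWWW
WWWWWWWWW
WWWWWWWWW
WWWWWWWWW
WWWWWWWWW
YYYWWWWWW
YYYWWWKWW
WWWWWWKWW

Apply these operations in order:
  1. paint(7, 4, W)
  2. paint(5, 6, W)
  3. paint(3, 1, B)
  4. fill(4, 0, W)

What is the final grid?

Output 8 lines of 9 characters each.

Answer: WWWWWWWWW
WWWWWWWWW
WWWWWWWWW
WBWWWWWWW
WWWWWWWWW
YYYWWWWWW
YYYWWWKWW
WWWWWWKWW

Derivation:
After op 1 paint(7,4,W):
WWWWWWWWW
WWWWWWWWW
WWWWWWWWW
WWWWWWWWW
WWWWWWWWW
YYYWWWWWW
YYYWWWKWW
WWWWWWKWW
After op 2 paint(5,6,W):
WWWWWWWWW
WWWWWWWWW
WWWWWWWWW
WWWWWWWWW
WWWWWWWWW
YYYWWWWWW
YYYWWWKWW
WWWWWWKWW
After op 3 paint(3,1,B):
WWWWWWWWW
WWWWWWWWW
WWWWWWWWW
WBWWWWWWW
WWWWWWWWW
YYYWWWWWW
YYYWWWKWW
WWWWWWKWW
After op 4 fill(4,0,W) [0 cells changed]:
WWWWWWWWW
WWWWWWWWW
WWWWWWWWW
WBWWWWWWW
WWWWWWWWW
YYYWWWWWW
YYYWWWKWW
WWWWWWKWW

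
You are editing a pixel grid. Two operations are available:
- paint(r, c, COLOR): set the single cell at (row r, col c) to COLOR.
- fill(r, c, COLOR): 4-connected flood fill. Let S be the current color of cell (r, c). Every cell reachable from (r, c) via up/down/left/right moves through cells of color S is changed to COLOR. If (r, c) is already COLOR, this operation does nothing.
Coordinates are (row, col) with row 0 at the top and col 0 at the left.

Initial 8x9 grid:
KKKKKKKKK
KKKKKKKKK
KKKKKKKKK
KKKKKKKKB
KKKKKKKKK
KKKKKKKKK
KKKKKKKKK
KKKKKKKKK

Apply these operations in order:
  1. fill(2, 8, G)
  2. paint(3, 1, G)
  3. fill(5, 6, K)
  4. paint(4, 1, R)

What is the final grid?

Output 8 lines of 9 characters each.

Answer: KKKKKKKKK
KKKKKKKKK
KKKKKKKKK
KKKKKKKKB
KRKKKKKKK
KKKKKKKKK
KKKKKKKKK
KKKKKKKKK

Derivation:
After op 1 fill(2,8,G) [71 cells changed]:
GGGGGGGGG
GGGGGGGGG
GGGGGGGGG
GGGGGGGGB
GGGGGGGGG
GGGGGGGGG
GGGGGGGGG
GGGGGGGGG
After op 2 paint(3,1,G):
GGGGGGGGG
GGGGGGGGG
GGGGGGGGG
GGGGGGGGB
GGGGGGGGG
GGGGGGGGG
GGGGGGGGG
GGGGGGGGG
After op 3 fill(5,6,K) [71 cells changed]:
KKKKKKKKK
KKKKKKKKK
KKKKKKKKK
KKKKKKKKB
KKKKKKKKK
KKKKKKKKK
KKKKKKKKK
KKKKKKKKK
After op 4 paint(4,1,R):
KKKKKKKKK
KKKKKKKKK
KKKKKKKKK
KKKKKKKKB
KRKKKKKKK
KKKKKKKKK
KKKKKKKKK
KKKKKKKKK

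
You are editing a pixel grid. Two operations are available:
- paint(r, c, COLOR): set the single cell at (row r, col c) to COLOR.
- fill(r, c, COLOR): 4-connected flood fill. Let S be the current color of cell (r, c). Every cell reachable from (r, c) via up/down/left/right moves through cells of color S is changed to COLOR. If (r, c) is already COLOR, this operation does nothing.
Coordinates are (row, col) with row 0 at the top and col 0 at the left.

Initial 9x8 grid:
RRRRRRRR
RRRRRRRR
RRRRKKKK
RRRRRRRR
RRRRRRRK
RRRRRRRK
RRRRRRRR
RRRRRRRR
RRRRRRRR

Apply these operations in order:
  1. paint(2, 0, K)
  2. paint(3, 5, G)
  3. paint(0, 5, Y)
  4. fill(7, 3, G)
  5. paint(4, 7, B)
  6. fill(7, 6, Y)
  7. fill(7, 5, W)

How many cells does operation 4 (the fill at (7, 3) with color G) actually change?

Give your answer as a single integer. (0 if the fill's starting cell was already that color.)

After op 1 paint(2,0,K):
RRRRRRRR
RRRRRRRR
KRRRKKKK
RRRRRRRR
RRRRRRRK
RRRRRRRK
RRRRRRRR
RRRRRRRR
RRRRRRRR
After op 2 paint(3,5,G):
RRRRRRRR
RRRRRRRR
KRRRKKKK
RRRRRGRR
RRRRRRRK
RRRRRRRK
RRRRRRRR
RRRRRRRR
RRRRRRRR
After op 3 paint(0,5,Y):
RRRRRYRR
RRRRRRRR
KRRRKKKK
RRRRRGRR
RRRRRRRK
RRRRRRRK
RRRRRRRR
RRRRRRRR
RRRRRRRR
After op 4 fill(7,3,G) [63 cells changed]:
GGGGGYGG
GGGGGGGG
KGGGKKKK
GGGGGGGG
GGGGGGGK
GGGGGGGK
GGGGGGGG
GGGGGGGG
GGGGGGGG

Answer: 63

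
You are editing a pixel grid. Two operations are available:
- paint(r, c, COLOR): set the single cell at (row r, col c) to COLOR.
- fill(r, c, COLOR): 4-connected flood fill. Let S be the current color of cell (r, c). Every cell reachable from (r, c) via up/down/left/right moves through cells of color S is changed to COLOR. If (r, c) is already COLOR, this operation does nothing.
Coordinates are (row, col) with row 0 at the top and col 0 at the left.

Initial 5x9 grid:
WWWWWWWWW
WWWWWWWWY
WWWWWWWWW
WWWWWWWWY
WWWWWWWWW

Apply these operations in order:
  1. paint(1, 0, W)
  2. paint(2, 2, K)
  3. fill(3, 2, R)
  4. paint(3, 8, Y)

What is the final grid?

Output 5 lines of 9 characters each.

After op 1 paint(1,0,W):
WWWWWWWWW
WWWWWWWWY
WWWWWWWWW
WWWWWWWWY
WWWWWWWWW
After op 2 paint(2,2,K):
WWWWWWWWW
WWWWWWWWY
WWKWWWWWW
WWWWWWWWY
WWWWWWWWW
After op 3 fill(3,2,R) [42 cells changed]:
RRRRRRRRR
RRRRRRRRY
RRKRRRRRR
RRRRRRRRY
RRRRRRRRR
After op 4 paint(3,8,Y):
RRRRRRRRR
RRRRRRRRY
RRKRRRRRR
RRRRRRRRY
RRRRRRRRR

Answer: RRRRRRRRR
RRRRRRRRY
RRKRRRRRR
RRRRRRRRY
RRRRRRRRR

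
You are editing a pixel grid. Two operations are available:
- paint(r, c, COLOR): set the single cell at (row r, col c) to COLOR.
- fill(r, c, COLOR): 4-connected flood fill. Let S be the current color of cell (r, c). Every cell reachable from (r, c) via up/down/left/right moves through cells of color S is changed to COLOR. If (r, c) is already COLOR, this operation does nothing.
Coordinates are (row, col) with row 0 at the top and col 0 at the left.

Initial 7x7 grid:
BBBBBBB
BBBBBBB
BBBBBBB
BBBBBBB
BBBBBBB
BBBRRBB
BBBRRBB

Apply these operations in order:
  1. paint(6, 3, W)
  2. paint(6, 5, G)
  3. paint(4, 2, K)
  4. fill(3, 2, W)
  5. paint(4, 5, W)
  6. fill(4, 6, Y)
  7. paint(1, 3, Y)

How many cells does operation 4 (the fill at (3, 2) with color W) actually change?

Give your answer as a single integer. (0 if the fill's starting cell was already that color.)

Answer: 43

Derivation:
After op 1 paint(6,3,W):
BBBBBBB
BBBBBBB
BBBBBBB
BBBBBBB
BBBBBBB
BBBRRBB
BBBWRBB
After op 2 paint(6,5,G):
BBBBBBB
BBBBBBB
BBBBBBB
BBBBBBB
BBBBBBB
BBBRRBB
BBBWRGB
After op 3 paint(4,2,K):
BBBBBBB
BBBBBBB
BBBBBBB
BBBBBBB
BBKBBBB
BBBRRBB
BBBWRGB
After op 4 fill(3,2,W) [43 cells changed]:
WWWWWWW
WWWWWWW
WWWWWWW
WWWWWWW
WWKWWWW
WWWRRWW
WWWWRGW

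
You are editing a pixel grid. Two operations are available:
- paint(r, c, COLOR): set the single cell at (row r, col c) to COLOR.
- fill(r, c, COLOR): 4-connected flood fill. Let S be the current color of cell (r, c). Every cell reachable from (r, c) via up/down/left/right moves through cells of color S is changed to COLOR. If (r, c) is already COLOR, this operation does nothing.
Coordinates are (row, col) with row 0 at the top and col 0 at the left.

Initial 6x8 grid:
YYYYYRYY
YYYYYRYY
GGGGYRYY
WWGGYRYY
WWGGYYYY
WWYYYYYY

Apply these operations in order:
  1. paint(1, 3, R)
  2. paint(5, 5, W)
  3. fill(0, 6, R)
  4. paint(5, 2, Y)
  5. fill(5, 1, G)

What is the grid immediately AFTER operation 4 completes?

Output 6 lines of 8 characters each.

After op 1 paint(1,3,R):
YYYYYRYY
YYYRYRYY
GGGGYRYY
WWGGYRYY
WWGGYYYY
WWYYYYYY
After op 2 paint(5,5,W):
YYYYYRYY
YYYRYRYY
GGGGYRYY
WWGGYRYY
WWGGYYYY
WWYYYWYY
After op 3 fill(0,6,R) [28 cells changed]:
RRRRRRRR
RRRRRRRR
GGGGRRRR
WWGGRRRR
WWGGRRRR
WWRRRWRR
After op 4 paint(5,2,Y):
RRRRRRRR
RRRRRRRR
GGGGRRRR
WWGGRRRR
WWGGRRRR
WWYRRWRR

Answer: RRRRRRRR
RRRRRRRR
GGGGRRRR
WWGGRRRR
WWGGRRRR
WWYRRWRR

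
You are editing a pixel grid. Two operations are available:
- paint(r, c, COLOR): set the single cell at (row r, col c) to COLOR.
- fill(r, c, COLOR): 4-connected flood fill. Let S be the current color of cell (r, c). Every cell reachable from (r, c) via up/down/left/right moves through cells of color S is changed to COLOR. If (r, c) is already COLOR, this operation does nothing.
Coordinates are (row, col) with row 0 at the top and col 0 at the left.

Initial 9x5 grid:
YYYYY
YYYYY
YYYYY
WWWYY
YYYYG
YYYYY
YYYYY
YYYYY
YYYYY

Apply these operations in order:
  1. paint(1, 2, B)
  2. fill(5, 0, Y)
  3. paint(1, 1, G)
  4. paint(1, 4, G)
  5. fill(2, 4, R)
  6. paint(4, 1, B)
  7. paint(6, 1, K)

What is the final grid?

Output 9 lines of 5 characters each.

After op 1 paint(1,2,B):
YYYYY
YYBYY
YYYYY
WWWYY
YYYYG
YYYYY
YYYYY
YYYYY
YYYYY
After op 2 fill(5,0,Y) [0 cells changed]:
YYYYY
YYBYY
YYYYY
WWWYY
YYYYG
YYYYY
YYYYY
YYYYY
YYYYY
After op 3 paint(1,1,G):
YYYYY
YGBYY
YYYYY
WWWYY
YYYYG
YYYYY
YYYYY
YYYYY
YYYYY
After op 4 paint(1,4,G):
YYYYY
YGBYG
YYYYY
WWWYY
YYYYG
YYYYY
YYYYY
YYYYY
YYYYY
After op 5 fill(2,4,R) [38 cells changed]:
RRRRR
RGBRG
RRRRR
WWWRR
RRRRG
RRRRR
RRRRR
RRRRR
RRRRR
After op 6 paint(4,1,B):
RRRRR
RGBRG
RRRRR
WWWRR
RBRRG
RRRRR
RRRRR
RRRRR
RRRRR
After op 7 paint(6,1,K):
RRRRR
RGBRG
RRRRR
WWWRR
RBRRG
RRRRR
RKRRR
RRRRR
RRRRR

Answer: RRRRR
RGBRG
RRRRR
WWWRR
RBRRG
RRRRR
RKRRR
RRRRR
RRRRR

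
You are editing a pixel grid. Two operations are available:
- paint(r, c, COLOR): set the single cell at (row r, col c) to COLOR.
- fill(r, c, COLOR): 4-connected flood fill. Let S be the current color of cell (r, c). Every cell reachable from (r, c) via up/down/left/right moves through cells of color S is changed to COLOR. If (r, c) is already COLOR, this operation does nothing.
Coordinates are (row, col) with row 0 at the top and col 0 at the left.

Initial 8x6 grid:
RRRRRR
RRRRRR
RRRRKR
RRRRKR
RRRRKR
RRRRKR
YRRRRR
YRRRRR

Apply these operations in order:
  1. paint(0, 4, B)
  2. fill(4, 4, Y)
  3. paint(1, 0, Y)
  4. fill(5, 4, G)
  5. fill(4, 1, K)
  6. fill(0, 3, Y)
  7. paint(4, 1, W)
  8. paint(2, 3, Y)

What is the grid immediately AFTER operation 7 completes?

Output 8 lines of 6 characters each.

After op 1 paint(0,4,B):
RRRRBR
RRRRRR
RRRRKR
RRRRKR
RRRRKR
RRRRKR
YRRRRR
YRRRRR
After op 2 fill(4,4,Y) [4 cells changed]:
RRRRBR
RRRRRR
RRRRYR
RRRRYR
RRRRYR
RRRRYR
YRRRRR
YRRRRR
After op 3 paint(1,0,Y):
RRRRBR
YRRRRR
RRRRYR
RRRRYR
RRRRYR
RRRRYR
YRRRRR
YRRRRR
After op 4 fill(5,4,G) [4 cells changed]:
RRRRBR
YRRRRR
RRRRGR
RRRRGR
RRRRGR
RRRRGR
YRRRRR
YRRRRR
After op 5 fill(4,1,K) [40 cells changed]:
KKKKBK
YKKKKK
KKKKGK
KKKKGK
KKKKGK
KKKKGK
YKKKKK
YKKKKK
After op 6 fill(0,3,Y) [40 cells changed]:
YYYYBY
YYYYYY
YYYYGY
YYYYGY
YYYYGY
YYYYGY
YYYYYY
YYYYYY
After op 7 paint(4,1,W):
YYYYBY
YYYYYY
YYYYGY
YYYYGY
YWYYGY
YYYYGY
YYYYYY
YYYYYY

Answer: YYYYBY
YYYYYY
YYYYGY
YYYYGY
YWYYGY
YYYYGY
YYYYYY
YYYYYY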